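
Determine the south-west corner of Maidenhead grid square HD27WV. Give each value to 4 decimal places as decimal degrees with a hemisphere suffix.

52.1250° S, 34.1667° W

Field H=7, D=3: +7·20° lon, +3·10° lat → SW at lon -40°, lat -60°.
Square 2, 7: +2·2° lon, +7·1° lat → SW at lon -36°, lat -53°.
Subsquare w=22, v=21: +22·0.0833333° lon, +21·0.0416667° lat → SW at lon -34.1667°, lat -52.125°.
latitude 52.1250° S, longitude 34.1667° W.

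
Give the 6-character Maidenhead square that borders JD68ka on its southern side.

JD67kx

Latitude subsquare a = 0; −1 → -1, wraps to 23 = x, carry into square.
Latitude square 8; −1 → 7.
The longitude characters are unchanged.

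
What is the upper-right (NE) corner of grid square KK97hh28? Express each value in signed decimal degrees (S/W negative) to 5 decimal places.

Field K=10, K=10: +10·20° lon, +10·10° lat → SW at lon 20°, lat 10°.
Square 9, 7: +9·2° lon, +7·1° lat → SW at lon 38°, lat 17°.
Subsquare h=7, h=7: +7·0.0833333° lon, +7·0.0416667° lat → SW at lon 38.5833°, lat 17.2917°.
Extended square 2, 8: +2·0.00833333° lon, +8·0.00416667° lat → SW at lon 38.6°, lat 17.325°.
Cell spans 0.00833333° lon × 0.00416667° lat. NE corner is SW corner plus one full cell.
latitude 17.32917, longitude 38.60833.

17.32917, 38.60833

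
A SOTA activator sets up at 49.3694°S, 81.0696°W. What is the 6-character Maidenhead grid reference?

EE90lp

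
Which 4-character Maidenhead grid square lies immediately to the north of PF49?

Latitude square 9; +1 → 10, wraps to 0, carry into field.
Latitude field F = 5; +1 → 6 = G.
The longitude characters are unchanged.

PG40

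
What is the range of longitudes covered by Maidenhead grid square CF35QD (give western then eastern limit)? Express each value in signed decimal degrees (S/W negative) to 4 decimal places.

-132.6667, -132.5833

Field C=2, F=5: +2·20° lon, +5·10° lat → SW at lon -140°, lat -40°.
Square 3, 5: +3·2° lon, +5·1° lat → SW at lon -134°, lat -35°.
Subsquare q=16, d=3: +16·0.0833333° lon, +3·0.0416667° lat → SW at lon -132.667°, lat -34.875°.
Cell spans 0.0833333° lon × 0.0416667° lat.
west -132.6667, east -132.5833.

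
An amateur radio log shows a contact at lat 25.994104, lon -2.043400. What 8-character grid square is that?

Offset from 180°W / 90°S: lon 177.95660°, lat 115.99410°.
Field: 177.95660/20 → 8 → I, 115.99410/10 → 11 → L; chars IL.
Square: 17.95660/2 → 8, 5.99410/1 → 5; chars 85.
Subsquare: 1.95660/0.0833333 → 23 → x, 0.99410/0.0416667 → 23 → x; chars xx.
Extended square: 0.03993/0.00833333 → 4, 0.03577/0.00416667 → 8; chars 48.

IL85xx48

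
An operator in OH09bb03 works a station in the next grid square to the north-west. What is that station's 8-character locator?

Longitude extended square 0; −1 → -1, wraps to 9, carry into subsquare.
Longitude subsquare b = 1; −1 → 0 = a.
Latitude extended square 3; +1 → 4.

OH09ab94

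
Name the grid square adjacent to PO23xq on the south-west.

PO23wp

Longitude subsquare x = 23; −1 → 22 = w.
Latitude subsquare q = 16; −1 → 15 = p.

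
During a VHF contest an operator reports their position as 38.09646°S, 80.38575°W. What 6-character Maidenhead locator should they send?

Offset from 180°W / 90°S: lon 99.6142°, lat 51.9035°.
Field: 99.6142/20 → 4 → E, 51.9035/10 → 5 → F; chars EF.
Square: 19.6142/2 → 9, 1.9035/1 → 1; chars 91.
Subsquare: 1.6142/0.0833333 → 19 → t, 0.9035/0.0416667 → 21 → v; chars tv.

EF91tv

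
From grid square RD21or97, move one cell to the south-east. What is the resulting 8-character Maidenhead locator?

RD21pr06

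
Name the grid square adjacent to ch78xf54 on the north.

Latitude extended square 4; +1 → 5.
The longitude characters are unchanged.

CH78xf55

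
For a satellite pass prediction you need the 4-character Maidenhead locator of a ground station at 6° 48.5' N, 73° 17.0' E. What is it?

Add 180° to longitude and 90° to latitude: 253.28, 96.81.
Field (20°×10°, letters A–R): 253.28/20 → 12 → M, 96.81/10 → 9 → J; chars MJ.
Square (2°×1°, digits 0–9): 13.28/2 → 6, 6.81/1 → 6; chars 66.

MJ66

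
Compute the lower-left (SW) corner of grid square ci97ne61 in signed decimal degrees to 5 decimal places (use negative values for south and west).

Field C=2, I=8: +2·20° lon, +8·10° lat → SW at lon -140°, lat -10°.
Square 9, 7: +9·2° lon, +7·1° lat → SW at lon -122°, lat -3°.
Subsquare n=13, e=4: +13·0.0833333° lon, +4·0.0416667° lat → SW at lon -120.917°, lat -2.83333°.
Extended square 6, 1: +6·0.00833333° lon, +1·0.00416667° lat → SW at lon -120.867°, lat -2.82917°.
latitude -2.82917, longitude -120.86667.

-2.82917, -120.86667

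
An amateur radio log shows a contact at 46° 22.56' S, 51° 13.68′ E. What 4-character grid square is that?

Offset from 180°W / 90°S: lon 231.23°, lat 43.62°.
Field: lon ⌊231.23/20⌋ = 11 → L; lat ⌊43.62/10⌋ = 4 → E.
Square: lon ⌊11.23/2⌋ = 5; lat ⌊3.62/1⌋ = 3.

LE53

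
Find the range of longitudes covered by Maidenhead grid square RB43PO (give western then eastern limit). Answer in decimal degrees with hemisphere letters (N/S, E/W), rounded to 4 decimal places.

Field R=17, B=1: +17·20° lon, +1·10° lat → SW at lon 160°, lat -80°.
Square 4, 3: +4·2° lon, +3·1° lat → SW at lon 168°, lat -77°.
Subsquare p=15, o=14: +15·0.0833333° lon, +14·0.0416667° lat → SW at lon 169.25°, lat -76.4167°.
Cell spans 0.0833333° lon × 0.0416667° lat.
west 169.2500° E, east 169.3333° E.

169.2500° E, 169.3333° E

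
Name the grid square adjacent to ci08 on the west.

Longitude square 0; −1 → -1, wraps to 9, carry into field.
Longitude field C = 2; −1 → 1 = B.
The latitude characters are unchanged.

BI98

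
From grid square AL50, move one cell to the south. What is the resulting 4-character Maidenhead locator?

AK59

Latitude square 0; −1 → -1, wraps to 9, carry into field.
Latitude field L = 11; −1 → 10 = K.
The longitude characters are unchanged.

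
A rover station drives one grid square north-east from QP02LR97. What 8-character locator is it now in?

QP02mr08

Longitude extended square 9; +1 → 10, wraps to 0, carry into subsquare.
Longitude subsquare l = 11; +1 → 12 = m.
Latitude extended square 7; +1 → 8.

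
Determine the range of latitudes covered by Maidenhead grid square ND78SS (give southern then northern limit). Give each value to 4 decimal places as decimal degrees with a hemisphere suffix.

51.2500° S, 51.2083° S

Field N=13, D=3: +13·20° lon, +3·10° lat → SW at lon 80°, lat -60°.
Square 7, 8: +7·2° lon, +8·1° lat → SW at lon 94°, lat -52°.
Subsquare s=18, s=18: +18·0.0833333° lon, +18·0.0416667° lat → SW at lon 95.5°, lat -51.25°.
Cell spans 0.0833333° lon × 0.0416667° lat.
south 51.2500° S, north 51.2083° S.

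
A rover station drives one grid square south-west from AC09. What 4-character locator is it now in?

Longitude square 0; −1 → -1, wraps to 9, carry into field.
Longitude field A = 0; −1 → -1, wraps to 17 = R, wrapping around the antimeridian.
Latitude square 9; −1 → 8.

RC98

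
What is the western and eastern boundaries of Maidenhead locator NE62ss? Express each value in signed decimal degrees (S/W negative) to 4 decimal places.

93.5000, 93.5833

Field N=13, E=4: +13·20° lon, +4·10° lat → SW at lon 80°, lat -50°.
Square 6, 2: +6·2° lon, +2·1° lat → SW at lon 92°, lat -48°.
Subsquare s=18, s=18: +18·0.0833333° lon, +18·0.0416667° lat → SW at lon 93.5°, lat -47.25°.
Cell spans 0.0833333° lon × 0.0416667° lat.
west 93.5000, east 93.5833.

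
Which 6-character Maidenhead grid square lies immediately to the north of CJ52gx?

Latitude subsquare x = 23; +1 → 24, wraps to 0 = a, carry into square.
Latitude square 2; +1 → 3.
The longitude characters are unchanged.

CJ53ga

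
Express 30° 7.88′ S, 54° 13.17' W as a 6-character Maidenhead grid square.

Add 180° to longitude and 90° to latitude: 125.7805, 59.8687.
Field (20°×10°, letters A–R): 125.7805/20 → 6 → G, 59.8687/10 → 5 → F; chars GF.
Square (2°×1°, digits 0–9): 5.7805/2 → 2, 9.8687/1 → 9; chars 29.
Subsquare (5′×2.5′, letters a–x): 1.7805/0.0833333 → 21 → v, 0.8687/0.0416667 → 20 → u; chars vu.

GF29vu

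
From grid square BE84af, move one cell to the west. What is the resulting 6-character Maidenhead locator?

Longitude subsquare a = 0; −1 → -1, wraps to 23 = x, carry into square.
Longitude square 8; −1 → 7.
The latitude characters are unchanged.

BE74xf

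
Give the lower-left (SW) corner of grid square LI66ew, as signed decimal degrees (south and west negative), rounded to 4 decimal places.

Field L=11, I=8: +11·20° lon, +8·10° lat → SW at lon 40°, lat -10°.
Square 6, 6: +6·2° lon, +6·1° lat → SW at lon 52°, lat -4°.
Subsquare e=4, w=22: +4·0.0833333° lon, +22·0.0416667° lat → SW at lon 52.3333°, lat -3.08333°.
latitude -3.0833, longitude 52.3333.

-3.0833, 52.3333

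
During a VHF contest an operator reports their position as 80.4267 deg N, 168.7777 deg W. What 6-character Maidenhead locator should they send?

Offset from 180°W / 90°S: lon 11.2223°, lat 170.4267°.
Field: 11.2223/20 → 0 → A, 170.4267/10 → 17 → R; chars AR.
Square: 11.2223/2 → 5, 0.4267/1 → 0; chars 50.
Subsquare: 1.2223/0.0833333 → 14 → o, 0.4267/0.0416667 → 10 → k; chars ok.

AR50ok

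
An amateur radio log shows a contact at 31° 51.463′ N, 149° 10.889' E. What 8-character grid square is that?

Add 180° to longitude and 90° to latitude: 329.18148, 121.85772.
Field: 329.18148/20 → 16 → Q, 121.85772/10 → 12 → M; chars QM.
Square: 9.18148/2 → 4, 1.85772/1 → 1; chars 41.
Subsquare: 1.18148/0.0833333 → 14 → o, 0.85772/0.0416667 → 20 → u; chars ou.
Extended square: 0.01482/0.00833333 → 1, 0.02438/0.00416667 → 5; chars 15.

QM41ou15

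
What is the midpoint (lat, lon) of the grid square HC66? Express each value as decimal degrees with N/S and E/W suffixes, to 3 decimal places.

Field H=7, C=2: +7·20° lon, +2·10° lat → SW at lon -40°, lat -70°.
Square 6, 6: +6·2° lon, +6·1° lat → SW at lon -28°, lat -64°.
Cell spans 2° lon × 1° lat. Centre is SW corner plus half of each.
latitude 63.500° S, longitude 27.000° W.

63.500° S, 27.000° W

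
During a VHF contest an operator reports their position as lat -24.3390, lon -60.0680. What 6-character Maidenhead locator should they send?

FG95xp

Offset from 180°W / 90°S: lon 119.9320°, lat 65.6610°.
Field: 119.9320/20 → 5 → F, 65.6610/10 → 6 → G; chars FG.
Square: 19.9320/2 → 9, 5.6610/1 → 5; chars 95.
Subsquare: 1.9320/0.0833333 → 23 → x, 0.6610/0.0416667 → 15 → p; chars xp.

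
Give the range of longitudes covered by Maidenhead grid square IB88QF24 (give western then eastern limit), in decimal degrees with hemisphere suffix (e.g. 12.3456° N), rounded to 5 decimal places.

2.65000° W, 2.64167° W

Field I=8, B=1: +8·20° lon, +1·10° lat → SW at lon -20°, lat -80°.
Square 8, 8: +8·2° lon, +8·1° lat → SW at lon -4°, lat -72°.
Subsquare q=16, f=5: +16·0.0833333° lon, +5·0.0416667° lat → SW at lon -2.66667°, lat -71.7917°.
Extended square 2, 4: +2·0.00833333° lon, +4·0.00416667° lat → SW at lon -2.65°, lat -71.775°.
Cell spans 0.00833333° lon × 0.00416667° lat.
west 2.65000° W, east 2.64167° W.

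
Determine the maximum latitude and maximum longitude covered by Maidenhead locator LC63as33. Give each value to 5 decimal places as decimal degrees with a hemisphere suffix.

Field L=11, C=2: +11·20° lon, +2·10° lat → SW at lon 40°, lat -70°.
Square 6, 3: +6·2° lon, +3·1° lat → SW at lon 52°, lat -67°.
Subsquare a=0, s=18: +0·0.0833333° lon, +18·0.0416667° lat → SW at lon 52°, lat -66.25°.
Extended square 3, 3: +3·0.00833333° lon, +3·0.00416667° lat → SW at lon 52.025°, lat -66.2375°.
Cell spans 0.00833333° lon × 0.00416667° lat. NE corner is SW corner plus one full cell.
latitude 66.23333° S, longitude 52.03333° E.

66.23333° S, 52.03333° E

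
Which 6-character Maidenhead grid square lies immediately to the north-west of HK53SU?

Longitude subsquare s = 18; −1 → 17 = r.
Latitude subsquare u = 20; +1 → 21 = v.

HK53rv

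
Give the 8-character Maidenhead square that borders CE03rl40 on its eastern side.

CE03rl50

Longitude extended square 4; +1 → 5.
The latitude characters are unchanged.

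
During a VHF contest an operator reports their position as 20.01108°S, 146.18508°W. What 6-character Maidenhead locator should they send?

BG69vx

Shift to the Maidenhead origin (180°W, 90°S): lon 33.8149, lat 69.9889.
Field: lon ⌊33.8149/20⌋ = 1 → B; lat ⌊69.9889/10⌋ = 6 → G.
Square: lon ⌊13.8149/2⌋ = 6; lat ⌊9.9889/1⌋ = 9.
Subsquare: lon ⌊1.8149/0.0833333⌋ = 21 → v; lat ⌊0.9889/0.0416667⌋ = 23 → x.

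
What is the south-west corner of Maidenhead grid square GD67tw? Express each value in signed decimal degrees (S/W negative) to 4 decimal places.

-52.0833, -46.4167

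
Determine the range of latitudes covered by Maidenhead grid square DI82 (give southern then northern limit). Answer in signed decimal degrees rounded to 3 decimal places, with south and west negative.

-8.000, -7.000

Field D=3, I=8: +3·20° lon, +8·10° lat → SW at lon -120°, lat -10°.
Square 8, 2: +8·2° lon, +2·1° lat → SW at lon -104°, lat -8°.
Cell spans 2° lon × 1° lat.
south -8.000, north -7.000.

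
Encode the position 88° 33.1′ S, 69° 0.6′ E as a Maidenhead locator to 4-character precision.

Add 180° to longitude and 90° to latitude: 249.01, 1.45.
Field: lon ⌊249.01/20⌋ = 12 → M; lat ⌊1.45/10⌋ = 0 → A.
Square: lon ⌊9.01/2⌋ = 4; lat ⌊1.45/1⌋ = 1.

MA41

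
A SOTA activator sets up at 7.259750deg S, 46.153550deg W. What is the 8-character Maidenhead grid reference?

Offset from 180°W / 90°S: lon 133.84645°, lat 82.74025°.
Field: 133.84645/20 → 6 → G, 82.74025/10 → 8 → I; chars GI.
Square: 13.84645/2 → 6, 2.74025/1 → 2; chars 62.
Subsquare: 1.84645/0.0833333 → 22 → w, 0.74025/0.0416667 → 17 → r; chars wr.
Extended square: 0.01312/0.00833333 → 1, 0.03192/0.00416667 → 7; chars 17.

GI62wr17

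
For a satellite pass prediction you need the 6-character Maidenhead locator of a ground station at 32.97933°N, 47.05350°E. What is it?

LM32mx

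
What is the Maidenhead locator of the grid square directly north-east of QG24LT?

Longitude subsquare l = 11; +1 → 12 = m.
Latitude subsquare t = 19; +1 → 20 = u.

QG24mu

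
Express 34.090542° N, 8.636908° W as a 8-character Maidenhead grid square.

IM54qc31

Add 180° to longitude and 90° to latitude: 171.36309, 124.09054.
Field: 171.36309/20 → 8 → I, 124.09054/10 → 12 → M; chars IM.
Square: 11.36309/2 → 5, 4.09054/1 → 4; chars 54.
Subsquare: 1.36309/0.0833333 → 16 → q, 0.09054/0.0416667 → 2 → c; chars qc.
Extended square: 0.02976/0.00833333 → 3, 0.00721/0.00416667 → 1; chars 31.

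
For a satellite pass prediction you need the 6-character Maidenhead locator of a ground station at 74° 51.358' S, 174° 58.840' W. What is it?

Shift to the Maidenhead origin (180°W, 90°S): lon 5.0193, lat 15.1440.
Field: lon ⌊5.0193/20⌋ = 0 → A; lat ⌊15.1440/10⌋ = 1 → B.
Square: lon ⌊5.0193/2⌋ = 2; lat ⌊5.1440/1⌋ = 5.
Subsquare: lon ⌊1.0193/0.0833333⌋ = 12 → m; lat ⌊0.1440/0.0416667⌋ = 3 → d.

AB25md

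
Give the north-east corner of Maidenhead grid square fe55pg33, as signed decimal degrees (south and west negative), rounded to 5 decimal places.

-44.73333, -68.71667

Field F=5, E=4: +5·20° lon, +4·10° lat → SW at lon -80°, lat -50°.
Square 5, 5: +5·2° lon, +5·1° lat → SW at lon -70°, lat -45°.
Subsquare p=15, g=6: +15·0.0833333° lon, +6·0.0416667° lat → SW at lon -68.75°, lat -44.75°.
Extended square 3, 3: +3·0.00833333° lon, +3·0.00416667° lat → SW at lon -68.725°, lat -44.7375°.
Cell spans 0.00833333° lon × 0.00416667° lat. NE corner is SW corner plus one full cell.
latitude -44.73333, longitude -68.71667.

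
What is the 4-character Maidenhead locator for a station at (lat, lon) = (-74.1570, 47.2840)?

LB35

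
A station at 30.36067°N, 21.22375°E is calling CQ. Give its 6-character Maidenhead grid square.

KM00oi

Add 180° to longitude and 90° to latitude: 201.2237, 120.3607.
Field: 201.2237/20 → 10 → K, 120.3607/10 → 12 → M; chars KM.
Square: 1.2237/2 → 0, 0.3607/1 → 0; chars 00.
Subsquare: 1.2237/0.0833333 → 14 → o, 0.3607/0.0416667 → 8 → i; chars oi.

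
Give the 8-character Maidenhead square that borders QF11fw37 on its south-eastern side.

QF11fw46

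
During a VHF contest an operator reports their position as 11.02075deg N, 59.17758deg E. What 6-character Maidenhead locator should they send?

Offset from 180°W / 90°S: lon 239.1776°, lat 101.0207°.
Field: lon ⌊239.1776/20⌋ = 11 → L; lat ⌊101.0207/10⌋ = 10 → K.
Square: lon ⌊19.1776/2⌋ = 9; lat ⌊1.0207/1⌋ = 1.
Subsquare: lon ⌊1.1776/0.0833333⌋ = 14 → o; lat ⌊0.0207/0.0416667⌋ = 0 → a.

LK91oa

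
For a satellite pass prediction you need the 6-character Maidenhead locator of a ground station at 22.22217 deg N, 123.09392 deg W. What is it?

CL82kf

Add 180° to longitude and 90° to latitude: 56.9061, 112.2222.
Field (20°×10°, letters A–R): 56.9061/20 → 2 → C, 112.2222/10 → 11 → L; chars CL.
Square (2°×1°, digits 0–9): 16.9061/2 → 8, 2.2222/1 → 2; chars 82.
Subsquare (5′×2.5′, letters a–x): 0.9061/0.0833333 → 10 → k, 0.2222/0.0416667 → 5 → f; chars kf.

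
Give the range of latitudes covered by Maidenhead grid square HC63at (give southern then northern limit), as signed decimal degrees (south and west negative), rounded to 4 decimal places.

-66.2083, -66.1667

Field H=7, C=2: +7·20° lon, +2·10° lat → SW at lon -40°, lat -70°.
Square 6, 3: +6·2° lon, +3·1° lat → SW at lon -28°, lat -67°.
Subsquare a=0, t=19: +0·0.0833333° lon, +19·0.0416667° lat → SW at lon -28°, lat -66.2083°.
Cell spans 0.0833333° lon × 0.0416667° lat.
south -66.2083, north -66.1667.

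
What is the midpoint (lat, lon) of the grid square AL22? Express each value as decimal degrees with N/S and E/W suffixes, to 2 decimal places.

Field A=0, L=11: +0·20° lon, +11·10° lat → SW at lon -180°, lat 20°.
Square 2, 2: +2·2° lon, +2·1° lat → SW at lon -176°, lat 22°.
Cell spans 2° lon × 1° lat. Centre is SW corner plus half of each.
latitude 22.50° N, longitude 175.00° W.

22.50° N, 175.00° W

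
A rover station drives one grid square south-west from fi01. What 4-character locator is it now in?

EI90

Longitude square 0; −1 → -1, wraps to 9, carry into field.
Longitude field F = 5; −1 → 4 = E.
Latitude square 1; −1 → 0.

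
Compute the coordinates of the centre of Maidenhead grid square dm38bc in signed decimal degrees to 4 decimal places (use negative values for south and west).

Field D=3, M=12: +3·20° lon, +12·10° lat → SW at lon -120°, lat 30°.
Square 3, 8: +3·2° lon, +8·1° lat → SW at lon -114°, lat 38°.
Subsquare b=1, c=2: +1·0.0833333° lon, +2·0.0416667° lat → SW at lon -113.917°, lat 38.0833°.
Cell spans 0.0833333° lon × 0.0416667° lat. Centre is SW corner plus half of each.
latitude 38.1042, longitude -113.8750.

38.1042, -113.8750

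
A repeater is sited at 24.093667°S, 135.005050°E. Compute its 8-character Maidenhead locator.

PG75mv07

Add 180° to longitude and 90° to latitude: 315.00505, 65.90633.
Field: 315.00505/20 → 15 → P, 65.90633/10 → 6 → G; chars PG.
Square: 15.00505/2 → 7, 5.90633/1 → 5; chars 75.
Subsquare: 1.00505/0.0833333 → 12 → m, 0.90633/0.0416667 → 21 → v; chars mv.
Extended square: 0.00505/0.00833333 → 0, 0.03133/0.00416667 → 7; chars 07.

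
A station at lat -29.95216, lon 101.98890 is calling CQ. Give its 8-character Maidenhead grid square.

OG00xb81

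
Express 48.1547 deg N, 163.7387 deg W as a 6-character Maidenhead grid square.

AN88dd

Offset from 180°W / 90°S: lon 16.2613°, lat 138.1547°.
Field: lon ⌊16.2613/20⌋ = 0 → A; lat ⌊138.1547/10⌋ = 13 → N.
Square: lon ⌊16.2613/2⌋ = 8; lat ⌊8.1547/1⌋ = 8.
Subsquare: lon ⌊0.2613/0.0833333⌋ = 3 → d; lat ⌊0.1547/0.0416667⌋ = 3 → d.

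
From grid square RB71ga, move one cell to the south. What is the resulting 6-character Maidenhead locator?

Latitude subsquare a = 0; −1 → -1, wraps to 23 = x, carry into square.
Latitude square 1; −1 → 0.
The longitude characters are unchanged.

RB70gx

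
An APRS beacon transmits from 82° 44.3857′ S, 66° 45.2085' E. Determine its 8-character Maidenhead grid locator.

MA37jg02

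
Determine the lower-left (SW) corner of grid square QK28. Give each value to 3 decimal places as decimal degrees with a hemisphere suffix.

Field Q=16, K=10: +16·20° lon, +10·10° lat → SW at lon 140°, lat 10°.
Square 2, 8: +2·2° lon, +8·1° lat → SW at lon 144°, lat 18°.
latitude 18.000° N, longitude 144.000° E.

18.000° N, 144.000° E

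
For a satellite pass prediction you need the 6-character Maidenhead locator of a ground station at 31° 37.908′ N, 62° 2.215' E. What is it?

Shift to the Maidenhead origin (180°W, 90°S): lon 242.0369, lat 121.6318.
Field: 242.0369/20 → 12 → M, 121.6318/10 → 12 → M; chars MM.
Square: 2.0369/2 → 1, 1.6318/1 → 1; chars 11.
Subsquare: 0.0369/0.0833333 → 0 → a, 0.6318/0.0416667 → 15 → p; chars ap.

MM11ap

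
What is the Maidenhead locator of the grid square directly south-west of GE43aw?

Longitude subsquare a = 0; −1 → -1, wraps to 23 = x, carry into square.
Longitude square 4; −1 → 3.
Latitude subsquare w = 22; −1 → 21 = v.

GE33xv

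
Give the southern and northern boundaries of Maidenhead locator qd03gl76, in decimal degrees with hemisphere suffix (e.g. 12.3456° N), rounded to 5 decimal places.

56.51667° S, 56.51250° S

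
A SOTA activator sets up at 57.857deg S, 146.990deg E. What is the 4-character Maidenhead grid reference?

QD32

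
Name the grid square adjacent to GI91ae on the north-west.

Longitude subsquare a = 0; −1 → -1, wraps to 23 = x, carry into square.
Longitude square 9; −1 → 8.
Latitude subsquare e = 4; +1 → 5 = f.

GI81xf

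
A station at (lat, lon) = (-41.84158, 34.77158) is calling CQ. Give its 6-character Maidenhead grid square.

Add 180° to longitude and 90° to latitude: 214.7716, 48.1584.
Field (20°×10°, letters A–R): lon ⌊214.7716/20⌋ = 10 → K; lat ⌊48.1584/10⌋ = 4 → E.
Square (2°×1°, digits 0–9): lon ⌊14.7716/2⌋ = 7; lat ⌊8.1584/1⌋ = 8.
Subsquare (5′×2.5′, letters a–x): lon ⌊0.7716/0.0833333⌋ = 9 → j; lat ⌊0.1584/0.0416667⌋ = 3 → d.

KE78jd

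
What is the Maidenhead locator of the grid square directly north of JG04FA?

Latitude subsquare a = 0; +1 → 1 = b.
The longitude characters are unchanged.

JG04fb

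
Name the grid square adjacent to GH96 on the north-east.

HH07

Longitude square 9; +1 → 10, wraps to 0, carry into field.
Longitude field G = 6; +1 → 7 = H.
Latitude square 6; +1 → 7.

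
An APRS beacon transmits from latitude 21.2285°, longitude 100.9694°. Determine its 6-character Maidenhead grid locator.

OL01lf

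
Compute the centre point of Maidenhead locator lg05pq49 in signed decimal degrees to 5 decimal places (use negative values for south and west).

-24.29375, 41.28750

Field L=11, G=6: +11·20° lon, +6·10° lat → SW at lon 40°, lat -30°.
Square 0, 5: +0·2° lon, +5·1° lat → SW at lon 40°, lat -25°.
Subsquare p=15, q=16: +15·0.0833333° lon, +16·0.0416667° lat → SW at lon 41.25°, lat -24.3333°.
Extended square 4, 9: +4·0.00833333° lon, +9·0.00416667° lat → SW at lon 41.2833°, lat -24.2958°.
Cell spans 0.00833333° lon × 0.00416667° lat. Centre is SW corner plus half of each.
latitude -24.29375, longitude 41.28750.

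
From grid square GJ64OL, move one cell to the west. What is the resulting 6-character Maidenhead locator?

GJ64nl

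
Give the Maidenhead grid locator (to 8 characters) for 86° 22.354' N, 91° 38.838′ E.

NR56ti79

Add 180° to longitude and 90° to latitude: 271.64730, 176.37257.
Field: lon ⌊271.64730/20⌋ = 13 → N; lat ⌊176.37257/10⌋ = 17 → R.
Square: lon ⌊11.64730/2⌋ = 5; lat ⌊6.37257/1⌋ = 6.
Subsquare: lon ⌊1.64730/0.0833333⌋ = 19 → t; lat ⌊0.37257/0.0416667⌋ = 8 → i.
Extended square: lon ⌊0.06397/0.00833333⌋ = 7; lat ⌊0.03923/0.00416667⌋ = 9.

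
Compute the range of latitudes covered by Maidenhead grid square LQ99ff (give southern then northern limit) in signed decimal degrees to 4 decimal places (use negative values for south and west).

79.2083, 79.2500

Field L=11, Q=16: +11·20° lon, +16·10° lat → SW at lon 40°, lat 70°.
Square 9, 9: +9·2° lon, +9·1° lat → SW at lon 58°, lat 79°.
Subsquare f=5, f=5: +5·0.0833333° lon, +5·0.0416667° lat → SW at lon 58.4167°, lat 79.2083°.
Cell spans 0.0833333° lon × 0.0416667° lat.
south 79.2083, north 79.2500.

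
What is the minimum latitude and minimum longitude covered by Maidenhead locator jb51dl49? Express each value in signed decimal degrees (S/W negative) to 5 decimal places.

Field J=9, B=1: +9·20° lon, +1·10° lat → SW at lon 0°, lat -80°.
Square 5, 1: +5·2° lon, +1·1° lat → SW at lon 10°, lat -79°.
Subsquare d=3, l=11: +3·0.0833333° lon, +11·0.0416667° lat → SW at lon 10.25°, lat -78.5417°.
Extended square 4, 9: +4·0.00833333° lon, +9·0.00416667° lat → SW at lon 10.2833°, lat -78.5042°.
latitude -78.50417, longitude 10.28333.

-78.50417, 10.28333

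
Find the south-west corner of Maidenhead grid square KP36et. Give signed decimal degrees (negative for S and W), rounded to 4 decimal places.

Field K=10, P=15: +10·20° lon, +15·10° lat → SW at lon 20°, lat 60°.
Square 3, 6: +3·2° lon, +6·1° lat → SW at lon 26°, lat 66°.
Subsquare e=4, t=19: +4·0.0833333° lon, +19·0.0416667° lat → SW at lon 26.3333°, lat 66.7917°.
latitude 66.7917, longitude 26.3333.

66.7917, 26.3333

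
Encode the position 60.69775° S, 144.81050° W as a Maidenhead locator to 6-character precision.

BC79oh

Shift to the Maidenhead origin (180°W, 90°S): lon 35.1895, lat 29.3023.
Field: 35.1895/20 → 1 → B, 29.3023/10 → 2 → C; chars BC.
Square: 15.1895/2 → 7, 9.3023/1 → 9; chars 79.
Subsquare: 1.1895/0.0833333 → 14 → o, 0.3023/0.0416667 → 7 → h; chars oh.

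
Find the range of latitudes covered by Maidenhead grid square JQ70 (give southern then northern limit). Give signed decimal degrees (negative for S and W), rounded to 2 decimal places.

70.00, 71.00

Field J=9, Q=16: +9·20° lon, +16·10° lat → SW at lon 0°, lat 70°.
Square 7, 0: +7·2° lon, +0·1° lat → SW at lon 14°, lat 70°.
Cell spans 2° lon × 1° lat.
south 70.00, north 71.00.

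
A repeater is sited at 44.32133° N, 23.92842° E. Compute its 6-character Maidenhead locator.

KN14xh

Offset from 180°W / 90°S: lon 203.9284°, lat 134.3213°.
Field: 203.9284/20 → 10 → K, 134.3213/10 → 13 → N; chars KN.
Square: 3.9284/2 → 1, 4.3213/1 → 4; chars 14.
Subsquare: 1.9284/0.0833333 → 23 → x, 0.3213/0.0416667 → 7 → h; chars xh.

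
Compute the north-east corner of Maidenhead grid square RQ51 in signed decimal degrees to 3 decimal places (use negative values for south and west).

72.000, 172.000

Field R=17, Q=16: +17·20° lon, +16·10° lat → SW at lon 160°, lat 70°.
Square 5, 1: +5·2° lon, +1·1° lat → SW at lon 170°, lat 71°.
Cell spans 2° lon × 1° lat. NE corner is SW corner plus one full cell.
latitude 72.000, longitude 172.000.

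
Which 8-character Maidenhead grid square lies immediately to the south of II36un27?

Latitude extended square 7; −1 → 6.
The longitude characters are unchanged.

II36un26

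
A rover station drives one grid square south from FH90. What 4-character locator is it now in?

Latitude square 0; −1 → -1, wraps to 9, carry into field.
Latitude field H = 7; −1 → 6 = G.
The longitude characters are unchanged.

FG99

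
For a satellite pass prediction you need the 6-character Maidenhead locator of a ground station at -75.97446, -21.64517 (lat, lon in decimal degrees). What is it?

HB94ea

Shift to the Maidenhead origin (180°W, 90°S): lon 158.3548, lat 14.0255.
Field: lon ⌊158.3548/20⌋ = 7 → H; lat ⌊14.0255/10⌋ = 1 → B.
Square: lon ⌊18.3548/2⌋ = 9; lat ⌊4.0255/1⌋ = 4.
Subsquare: lon ⌊0.3548/0.0833333⌋ = 4 → e; lat ⌊0.0255/0.0416667⌋ = 0 → a.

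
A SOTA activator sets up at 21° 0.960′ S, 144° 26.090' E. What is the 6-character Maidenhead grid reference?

QG28fx

Add 180° to longitude and 90° to latitude: 324.4348, 68.9840.
Field (20°×10°, letters A–R): lon ⌊324.4348/20⌋ = 16 → Q; lat ⌊68.9840/10⌋ = 6 → G.
Square (2°×1°, digits 0–9): lon ⌊4.4348/2⌋ = 2; lat ⌊8.9840/1⌋ = 8.
Subsquare (5′×2.5′, letters a–x): lon ⌊0.4348/0.0833333⌋ = 5 → f; lat ⌊0.9840/0.0416667⌋ = 23 → x.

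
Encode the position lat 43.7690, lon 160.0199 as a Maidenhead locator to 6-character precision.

Offset from 180°W / 90°S: lon 340.0199°, lat 133.7690°.
Field: lon ⌊340.0199/20⌋ = 17 → R; lat ⌊133.7690/10⌋ = 13 → N.
Square: lon ⌊0.0199/2⌋ = 0; lat ⌊3.7690/1⌋ = 3.
Subsquare: lon ⌊0.0199/0.0833333⌋ = 0 → a; lat ⌊0.7690/0.0416667⌋ = 18 → s.

RN03as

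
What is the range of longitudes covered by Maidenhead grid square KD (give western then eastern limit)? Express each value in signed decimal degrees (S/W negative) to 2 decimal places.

Field K=10, D=3: +10·20° lon, +3·10° lat → SW at lon 20°, lat -60°.
Cell spans 20° lon × 10° lat.
west 20.00, east 40.00.

20.00, 40.00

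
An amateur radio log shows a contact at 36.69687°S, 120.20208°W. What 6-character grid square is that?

Add 180° to longitude and 90° to latitude: 59.7979, 53.3031.
Field: lon ⌊59.7979/20⌋ = 2 → C; lat ⌊53.3031/10⌋ = 5 → F.
Square: lon ⌊19.7979/2⌋ = 9; lat ⌊3.3031/1⌋ = 3.
Subsquare: lon ⌊1.7979/0.0833333⌋ = 21 → v; lat ⌊0.3031/0.0416667⌋ = 7 → h.

CF93vh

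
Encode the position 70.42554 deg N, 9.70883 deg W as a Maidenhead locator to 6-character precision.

IQ50dk

Add 180° to longitude and 90° to latitude: 170.2912, 160.4255.
Field: 170.2912/20 → 8 → I, 160.4255/10 → 16 → Q; chars IQ.
Square: 10.2912/2 → 5, 0.4255/1 → 0; chars 50.
Subsquare: 0.2912/0.0833333 → 3 → d, 0.4255/0.0416667 → 10 → k; chars dk.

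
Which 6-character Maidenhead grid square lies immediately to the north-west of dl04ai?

Longitude subsquare a = 0; −1 → -1, wraps to 23 = x, carry into square.
Longitude square 0; −1 → -1, wraps to 9, carry into field.
Longitude field D = 3; −1 → 2 = C.
Latitude subsquare i = 8; +1 → 9 = j.

CL94xj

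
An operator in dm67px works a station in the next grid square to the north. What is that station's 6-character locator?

Latitude subsquare x = 23; +1 → 24, wraps to 0 = a, carry into square.
Latitude square 7; +1 → 8.
The longitude characters are unchanged.

DM68pa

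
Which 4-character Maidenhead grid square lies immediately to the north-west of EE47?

EE38

Longitude square 4; −1 → 3.
Latitude square 7; +1 → 8.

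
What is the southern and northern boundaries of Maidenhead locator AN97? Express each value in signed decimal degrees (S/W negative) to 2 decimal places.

47.00, 48.00

Field A=0, N=13: +0·20° lon, +13·10° lat → SW at lon -180°, lat 40°.
Square 9, 7: +9·2° lon, +7·1° lat → SW at lon -162°, lat 47°.
Cell spans 2° lon × 1° lat.
south 47.00, north 48.00.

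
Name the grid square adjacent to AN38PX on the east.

Longitude subsquare p = 15; +1 → 16 = q.
The latitude characters are unchanged.

AN38qx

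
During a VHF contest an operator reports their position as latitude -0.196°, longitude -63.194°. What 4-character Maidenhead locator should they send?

Offset from 180°W / 90°S: lon 116.81°, lat 89.80°.
Field: 116.81/20 → 5 → F, 89.80/10 → 8 → I; chars FI.
Square: 16.81/2 → 8, 9.80/1 → 9; chars 89.

FI89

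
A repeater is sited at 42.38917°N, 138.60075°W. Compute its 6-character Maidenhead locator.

Offset from 180°W / 90°S: lon 41.3992°, lat 132.3892°.
Field (20°×10°, letters A–R): lon ⌊41.3992/20⌋ = 2 → C; lat ⌊132.3892/10⌋ = 13 → N.
Square (2°×1°, digits 0–9): lon ⌊1.3992/2⌋ = 0; lat ⌊2.3892/1⌋ = 2.
Subsquare (5′×2.5′, letters a–x): lon ⌊1.3992/0.0833333⌋ = 16 → q; lat ⌊0.3892/0.0416667⌋ = 9 → j.

CN02qj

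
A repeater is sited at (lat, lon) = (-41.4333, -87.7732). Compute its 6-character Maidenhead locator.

EE68cn

Offset from 180°W / 90°S: lon 92.2268°, lat 48.5667°.
Field: lon ⌊92.2268/20⌋ = 4 → E; lat ⌊48.5667/10⌋ = 4 → E.
Square: lon ⌊12.2268/2⌋ = 6; lat ⌊8.5667/1⌋ = 8.
Subsquare: lon ⌊0.2268/0.0833333⌋ = 2 → c; lat ⌊0.5667/0.0416667⌋ = 13 → n.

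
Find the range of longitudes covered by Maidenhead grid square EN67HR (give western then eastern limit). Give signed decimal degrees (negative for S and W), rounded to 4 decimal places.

Field E=4, N=13: +4·20° lon, +13·10° lat → SW at lon -100°, lat 40°.
Square 6, 7: +6·2° lon, +7·1° lat → SW at lon -88°, lat 47°.
Subsquare h=7, r=17: +7·0.0833333° lon, +17·0.0416667° lat → SW at lon -87.4167°, lat 47.7083°.
Cell spans 0.0833333° lon × 0.0416667° lat.
west -87.4167, east -87.3333.

-87.4167, -87.3333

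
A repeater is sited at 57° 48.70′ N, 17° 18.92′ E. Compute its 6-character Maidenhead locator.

Shift to the Maidenhead origin (180°W, 90°S): lon 197.3153, lat 147.8117.
Field: lon ⌊197.3153/20⌋ = 9 → J; lat ⌊147.8117/10⌋ = 14 → O.
Square: lon ⌊17.3153/2⌋ = 8; lat ⌊7.8117/1⌋ = 7.
Subsquare: lon ⌊1.3153/0.0833333⌋ = 15 → p; lat ⌊0.8117/0.0416667⌋ = 19 → t.

JO87pt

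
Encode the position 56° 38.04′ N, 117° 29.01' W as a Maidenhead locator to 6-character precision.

Shift to the Maidenhead origin (180°W, 90°S): lon 62.5165, lat 146.6340.
Field: 62.5165/20 → 3 → D, 146.6340/10 → 14 → O; chars DO.
Square: 2.5165/2 → 1, 6.6340/1 → 6; chars 16.
Subsquare: 0.5165/0.0833333 → 6 → g, 0.6340/0.0416667 → 15 → p; chars gp.

DO16gp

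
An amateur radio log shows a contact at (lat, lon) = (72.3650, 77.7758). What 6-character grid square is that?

Add 180° to longitude and 90° to latitude: 257.7758, 162.3650.
Field: 257.7758/20 → 12 → M, 162.3650/10 → 16 → Q; chars MQ.
Square: 17.7758/2 → 8, 2.3650/1 → 2; chars 82.
Subsquare: 1.7758/0.0833333 → 21 → v, 0.3650/0.0416667 → 8 → i; chars vi.

MQ82vi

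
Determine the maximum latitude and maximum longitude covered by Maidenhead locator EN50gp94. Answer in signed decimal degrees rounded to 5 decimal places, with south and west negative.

40.64583, -89.41667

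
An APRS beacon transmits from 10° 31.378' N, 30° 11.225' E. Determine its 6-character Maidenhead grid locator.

Offset from 180°W / 90°S: lon 210.1871°, lat 100.5230°.
Field (20°×10°, letters A–R): 210.1871/20 → 10 → K, 100.5230/10 → 10 → K; chars KK.
Square (2°×1°, digits 0–9): 10.1871/2 → 5, 0.5230/1 → 0; chars 50.
Subsquare (5′×2.5′, letters a–x): 0.1871/0.0833333 → 2 → c, 0.5230/0.0416667 → 12 → m; chars cm.

KK50cm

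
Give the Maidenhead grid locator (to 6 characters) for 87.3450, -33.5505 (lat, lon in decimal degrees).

Shift to the Maidenhead origin (180°W, 90°S): lon 146.4495, lat 177.3450.
Field (20°×10°, letters A–R): lon ⌊146.4495/20⌋ = 7 → H; lat ⌊177.3450/10⌋ = 17 → R.
Square (2°×1°, digits 0–9): lon ⌊6.4495/2⌋ = 3; lat ⌊7.3450/1⌋ = 7.
Subsquare (5′×2.5′, letters a–x): lon ⌊0.4495/0.0833333⌋ = 5 → f; lat ⌊0.3450/0.0416667⌋ = 8 → i.

HR37fi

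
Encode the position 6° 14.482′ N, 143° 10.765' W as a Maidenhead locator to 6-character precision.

BJ86jf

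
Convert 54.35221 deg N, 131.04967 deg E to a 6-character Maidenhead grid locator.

PO54mi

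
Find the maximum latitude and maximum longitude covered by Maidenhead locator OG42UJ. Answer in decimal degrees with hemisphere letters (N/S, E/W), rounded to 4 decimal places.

27.5833° S, 109.7500° E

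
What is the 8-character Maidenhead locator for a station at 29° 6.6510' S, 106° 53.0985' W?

Offset from 180°W / 90°S: lon 73.11503°, lat 60.88915°.
Field: 73.11503/20 → 3 → D, 60.88915/10 → 6 → G; chars DG.
Square: 13.11503/2 → 6, 0.88915/1 → 0; chars 60.
Subsquare: 1.11503/0.0833333 → 13 → n, 0.88915/0.0416667 → 21 → v; chars nv.
Extended square: 0.03169/0.00833333 → 3, 0.01415/0.00416667 → 3; chars 33.

DG60nv33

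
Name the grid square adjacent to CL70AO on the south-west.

Longitude subsquare a = 0; −1 → -1, wraps to 23 = x, carry into square.
Longitude square 7; −1 → 6.
Latitude subsquare o = 14; −1 → 13 = n.

CL60xn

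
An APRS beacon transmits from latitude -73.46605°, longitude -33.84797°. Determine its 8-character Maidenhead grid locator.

HB36bm88

Offset from 180°W / 90°S: lon 146.15203°, lat 16.53395°.
Field: lon ⌊146.15203/20⌋ = 7 → H; lat ⌊16.53395/10⌋ = 1 → B.
Square: lon ⌊6.15203/2⌋ = 3; lat ⌊6.53395/1⌋ = 6.
Subsquare: lon ⌊0.15203/0.0833333⌋ = 1 → b; lat ⌊0.53395/0.0416667⌋ = 12 → m.
Extended square: lon ⌊0.06870/0.00833333⌋ = 8; lat ⌊0.03395/0.00416667⌋ = 8.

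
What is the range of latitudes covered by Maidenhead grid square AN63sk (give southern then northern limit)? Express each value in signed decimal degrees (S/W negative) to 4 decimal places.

Field A=0, N=13: +0·20° lon, +13·10° lat → SW at lon -180°, lat 40°.
Square 6, 3: +6·2° lon, +3·1° lat → SW at lon -168°, lat 43°.
Subsquare s=18, k=10: +18·0.0833333° lon, +10·0.0416667° lat → SW at lon -166.5°, lat 43.4167°.
Cell spans 0.0833333° lon × 0.0416667° lat.
south 43.4167, north 43.4583.

43.4167, 43.4583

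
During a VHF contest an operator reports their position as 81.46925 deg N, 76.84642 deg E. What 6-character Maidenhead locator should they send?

Offset from 180°W / 90°S: lon 256.8464°, lat 171.4692°.
Field: 256.8464/20 → 12 → M, 171.4692/10 → 17 → R; chars MR.
Square: 16.8464/2 → 8, 1.4692/1 → 1; chars 81.
Subsquare: 0.8464/0.0833333 → 10 → k, 0.4692/0.0416667 → 11 → l; chars kl.

MR81kl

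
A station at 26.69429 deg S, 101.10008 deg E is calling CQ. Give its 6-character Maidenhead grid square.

Offset from 180°W / 90°S: lon 281.1001°, lat 63.3057°.
Field: lon ⌊281.1001/20⌋ = 14 → O; lat ⌊63.3057/10⌋ = 6 → G.
Square: lon ⌊1.1001/2⌋ = 0; lat ⌊3.3057/1⌋ = 3.
Subsquare: lon ⌊1.1001/0.0833333⌋ = 13 → n; lat ⌊0.3057/0.0416667⌋ = 7 → h.

OG03nh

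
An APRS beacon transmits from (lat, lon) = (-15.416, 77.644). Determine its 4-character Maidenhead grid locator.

Shift to the Maidenhead origin (180°W, 90°S): lon 257.64, lat 74.58.
Field: lon ⌊257.64/20⌋ = 12 → M; lat ⌊74.58/10⌋ = 7 → H.
Square: lon ⌊17.64/2⌋ = 8; lat ⌊4.58/1⌋ = 4.

MH84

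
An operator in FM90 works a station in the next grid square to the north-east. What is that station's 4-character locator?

Longitude square 9; +1 → 10, wraps to 0, carry into field.
Longitude field F = 5; +1 → 6 = G.
Latitude square 0; +1 → 1.

GM01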